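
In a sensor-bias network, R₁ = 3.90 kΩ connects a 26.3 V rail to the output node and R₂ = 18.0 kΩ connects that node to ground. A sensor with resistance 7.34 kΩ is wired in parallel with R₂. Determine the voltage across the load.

V_out ≈ 15.0 V

The load sits in parallel with R₂: R₂‖R_L = (18.0 × 7.34) / (18.0 + 7.34) = 5.214 kΩ.
V_out = 26.3 × 5.214 / (3.90 + 5.214) = 26.3 × 5.214/9.114 = 15.0 V.
(Unloaded it would have been 21.6 V.)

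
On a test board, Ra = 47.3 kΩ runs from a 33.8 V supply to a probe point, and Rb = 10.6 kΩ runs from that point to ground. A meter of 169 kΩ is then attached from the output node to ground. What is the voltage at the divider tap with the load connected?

V_out ≈ 5.89 V

The load sits in parallel with Rb: Rb‖R_L = (10.6 × 169) / (10.6 + 169) = 9.974 kΩ.
V_out = 33.8 × 9.974 / (47.3 + 9.974) = 33.8 × 9.974/57.27 = 5.89 V.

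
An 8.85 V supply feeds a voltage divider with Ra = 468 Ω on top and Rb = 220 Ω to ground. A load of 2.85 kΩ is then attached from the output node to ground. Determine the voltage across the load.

V_out ≈ 2.69 V

The load sits in parallel with Rb: Rb‖R_L = (220 × 2850) / (220 + 2850) = 204.2 Ω.
V_out = 8.85 × 204.2 / (468 + 204.2) = 8.85 × 204.2/672.2 = 2.69 V.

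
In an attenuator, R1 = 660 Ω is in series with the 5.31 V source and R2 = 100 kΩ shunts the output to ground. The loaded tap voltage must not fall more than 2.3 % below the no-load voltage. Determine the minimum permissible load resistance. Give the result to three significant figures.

R_L(min) ≈ 27.9 kΩ

Output resistance R_th = R1‖R2 = (660 × 100000)/100700 = 655.7 Ω.
The fractional drop is R_th/(R_th + R_L); requiring this ≤ 0.0230 gives R_L ≥ R_th(1/0.0230 − 1) = 655.7 × 42.48 = 27.9 kΩ.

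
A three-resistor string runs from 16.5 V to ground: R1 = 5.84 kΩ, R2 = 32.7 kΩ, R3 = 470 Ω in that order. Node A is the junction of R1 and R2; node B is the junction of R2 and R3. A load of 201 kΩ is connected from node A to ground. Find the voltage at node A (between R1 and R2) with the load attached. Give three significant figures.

Below node A the series string R2+R3 = 33170 Ω sits in parallel with the 201000 Ω load: 28470 Ω.
V_A = 16.5 × 28470/(5840 + 28470) = 13.7 V.

V ≈ 13.7 V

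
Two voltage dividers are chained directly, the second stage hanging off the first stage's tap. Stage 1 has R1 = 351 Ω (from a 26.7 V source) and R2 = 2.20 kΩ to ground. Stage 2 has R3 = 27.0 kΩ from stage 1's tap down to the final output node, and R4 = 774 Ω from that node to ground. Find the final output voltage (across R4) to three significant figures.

Stage 2 presents R3+R4 = 27770 Ω as a load on stage 1's tap.
Stage 1's lower leg becomes R2‖(R3+R4) = 2039 Ω, so V_mid = 26.7 × 2039/2390 = 22.78 V.
Stage 2 is itself unloaded: V_out = V_mid × R4/(R3+R4) = 22.78 × 774/27770 = 0.635 V.

V_out ≈ 0.635 V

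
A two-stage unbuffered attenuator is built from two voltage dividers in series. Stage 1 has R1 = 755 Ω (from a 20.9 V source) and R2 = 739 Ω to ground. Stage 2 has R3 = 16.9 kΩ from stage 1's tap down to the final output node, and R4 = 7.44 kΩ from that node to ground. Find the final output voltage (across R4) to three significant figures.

V_out ≈ 3.11 V

Stage 2 presents R3+R4 = 24340 Ω as a load on stage 1's tap.
Stage 1's lower leg becomes R2‖(R3+R4) = 717.2 Ω, so V_mid = 20.9 × 717.2/1472 = 10.18 V.
Stage 2 is itself unloaded: V_out = V_mid × R4/(R3+R4) = 10.18 × 7440/24340 = 3.11 V.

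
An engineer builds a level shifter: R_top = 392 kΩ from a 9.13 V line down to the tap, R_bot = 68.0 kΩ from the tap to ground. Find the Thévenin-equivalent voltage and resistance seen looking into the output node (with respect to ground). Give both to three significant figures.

V_th = 1.35 V, R_th = 57.9 kΩ

V_th is the open-circuit tap voltage: 9.13 × 68.0/(392 + 68.0) = 1.35 V.
With the supply zeroed, R_top and R_bot appear in parallel from the tap: R_th = R_top‖R_bot = (392 × 68.0)/460.0 = 57.9 kΩ.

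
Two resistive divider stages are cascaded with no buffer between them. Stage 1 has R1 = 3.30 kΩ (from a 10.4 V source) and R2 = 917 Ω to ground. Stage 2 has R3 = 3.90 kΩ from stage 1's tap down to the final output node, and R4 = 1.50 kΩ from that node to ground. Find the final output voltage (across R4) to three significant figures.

V_out ≈ 0.555 V

Stage 2 presents R3+R4 = 5400 Ω as a load on stage 1's tap.
Stage 1's lower leg becomes R2‖(R3+R4) = 783.9 Ω, so V_mid = 10.4 × 783.9/4084 = 1.996 V.
Stage 2 is itself unloaded: V_out = V_mid × R4/(R3+R4) = 1.996 × 1500/5400 = 0.555 V.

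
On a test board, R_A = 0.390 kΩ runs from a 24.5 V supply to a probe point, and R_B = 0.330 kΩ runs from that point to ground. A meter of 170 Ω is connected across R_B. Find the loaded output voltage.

V_out ≈ 5.47 V

The load sits in parallel with R_B: R_B‖R_L = (330 × 170) / (330 + 170) = 112.2 Ω.
V_out = 24.5 × 112.2 / (390 + 112.2) = 24.5 × 112.2/502.2 = 5.47 V.
(Unloaded it would have been 11.2 V.)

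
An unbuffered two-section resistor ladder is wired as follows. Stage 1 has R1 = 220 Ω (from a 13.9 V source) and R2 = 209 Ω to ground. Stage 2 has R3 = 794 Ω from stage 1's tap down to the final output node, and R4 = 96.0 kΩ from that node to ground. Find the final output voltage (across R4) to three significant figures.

V_out ≈ 6.71 V

Stage 2 presents R3+R4 = 96790 Ω as a load on stage 1's tap.
Stage 1's lower leg becomes R2‖(R3+R4) = 208.5 Ω, so V_mid = 13.9 × 208.5/428.5 = 6.764 V.
Stage 2 is itself unloaded: V_out = V_mid × R4/(R3+R4) = 6.764 × 96000/96790 = 6.71 V.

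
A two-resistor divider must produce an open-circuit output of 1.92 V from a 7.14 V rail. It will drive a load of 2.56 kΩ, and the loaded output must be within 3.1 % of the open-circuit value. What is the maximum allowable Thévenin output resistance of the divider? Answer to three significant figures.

Loading drop = R_th/(R_th + R_L) ≤ 0.0310, so R_th ≤ R_L · ε/(1−ε) = 2.56 kΩ × 0.0310/0.9690 = 81.9 Ω.

R_th ≤ 81.9 Ω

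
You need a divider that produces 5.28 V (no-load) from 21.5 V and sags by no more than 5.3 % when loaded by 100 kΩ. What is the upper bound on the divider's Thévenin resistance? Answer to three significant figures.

R_th ≤ 5.60 kΩ

Loading drop = R_th/(R_th + R_L) ≤ 0.0530, so R_th ≤ R_L · ε/(1−ε) = 100 kΩ × 0.0530/0.9470 = 5.60 kΩ.
(Any R1, R2 with R2/(R1+R2) = 0.246 and R1‖R2 ≤ 5.60 kΩ will meet the spec.)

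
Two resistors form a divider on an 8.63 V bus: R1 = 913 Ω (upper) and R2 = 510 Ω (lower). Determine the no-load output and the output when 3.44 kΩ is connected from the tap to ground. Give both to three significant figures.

Open-circuit: V = 8.63 × 510/(913 + 510) = 3.09 V.
With the load, R2 becomes R2‖R_L = 444.2 Ω, so V = 8.63 × 444.2/1357 = 2.82 V.

Unloaded: 3.09 V; loaded: 2.82 V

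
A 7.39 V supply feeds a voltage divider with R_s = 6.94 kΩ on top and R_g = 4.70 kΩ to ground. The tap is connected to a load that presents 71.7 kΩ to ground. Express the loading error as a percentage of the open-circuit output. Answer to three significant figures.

3.76 %

The divider's output (Thévenin) resistance is R_s‖R_g = 2.802 kΩ.
Fractional drop under load = R_th/(R_th + R_L) = 2.802 / (2.802 + 71.7) = 0.03761.
So the output falls by 3.76 %.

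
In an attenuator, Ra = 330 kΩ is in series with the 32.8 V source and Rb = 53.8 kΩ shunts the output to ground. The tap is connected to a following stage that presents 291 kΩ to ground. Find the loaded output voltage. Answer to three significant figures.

V_out ≈ 3.97 V

The load sits in parallel with Rb: Rb‖R_L = (53.8 × 291) / (53.8 + 291) = 45.41 kΩ.
V_out = 32.8 × 45.41 / (330 + 45.41) = 32.8 × 45.41/375.4 = 3.97 V.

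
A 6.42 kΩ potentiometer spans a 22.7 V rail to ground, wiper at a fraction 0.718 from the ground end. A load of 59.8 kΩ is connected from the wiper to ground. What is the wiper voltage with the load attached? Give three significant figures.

V ≈ 16.0 V

The wiper splits the pot into (1−α)R = 1.810 kΩ above and αR = 4.610 kΩ below.
Lower section ‖ load = 4.280 kΩ.
V_wiper = 22.7 × 4.280/(1.810 + 4.280) = 16.0 V.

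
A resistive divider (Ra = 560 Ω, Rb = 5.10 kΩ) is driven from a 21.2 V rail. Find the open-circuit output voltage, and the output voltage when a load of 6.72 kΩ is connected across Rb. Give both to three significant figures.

Unloaded: 19.1 V; loaded: 17.8 V

Open-circuit: V = 21.2 × 5100/(560 + 5100) = 19.1 V.
With the load, Rb becomes Rb‖R_L = 2899 Ω, so V = 21.2 × 2899/3459 = 17.8 V.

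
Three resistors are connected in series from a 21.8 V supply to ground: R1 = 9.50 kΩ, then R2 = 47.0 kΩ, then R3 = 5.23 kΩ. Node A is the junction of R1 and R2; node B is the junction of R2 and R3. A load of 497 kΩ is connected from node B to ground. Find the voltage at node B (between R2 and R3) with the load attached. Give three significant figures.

V ≈ 1.83 V

At node B, R3 is in parallel with the load: R3‖R_L = 5.176 kΩ.
Below node A the resistance is R2 + (R3‖R_L) = 52.18 kΩ, so V_A = 21.8 × 52.18/61.68 = 18.44 V.
Then V_B = V_A × (R3‖R_L)/(R2 + R3‖R_L) = 18.44 × 5.176/52.18 = 1.83 V.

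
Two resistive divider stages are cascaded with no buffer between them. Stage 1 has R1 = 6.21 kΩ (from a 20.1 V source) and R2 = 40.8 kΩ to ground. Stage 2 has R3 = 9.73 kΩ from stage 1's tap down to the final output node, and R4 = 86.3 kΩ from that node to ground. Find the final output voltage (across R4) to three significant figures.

V_out ≈ 14.8 V

Stage 2 presents R3+R4 = 96.03 kΩ as a load on stage 1's tap.
Stage 1's lower leg becomes R2‖(R3+R4) = 28.63 kΩ, so V_mid = 20.1 × 28.63/34.84 = 16.52 V.
Stage 2 is itself unloaded: V_out = V_mid × R4/(R3+R4) = 16.52 × 86.3/96.03 = 14.8 V.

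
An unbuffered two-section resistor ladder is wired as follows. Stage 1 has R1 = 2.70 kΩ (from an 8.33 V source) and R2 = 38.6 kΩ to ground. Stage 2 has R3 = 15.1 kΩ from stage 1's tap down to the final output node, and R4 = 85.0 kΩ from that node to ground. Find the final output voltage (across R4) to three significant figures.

Stage 2 presents R3+R4 = 100.1 kΩ as a load on stage 1's tap.
Stage 1's lower leg becomes R2‖(R3+R4) = 27.86 kΩ, so V_mid = 8.33 × 27.86/30.56 = 7.594 V.
Stage 2 is itself unloaded: V_out = V_mid × R4/(R3+R4) = 7.594 × 85.0/100.1 = 6.45 V.

V_out ≈ 6.45 V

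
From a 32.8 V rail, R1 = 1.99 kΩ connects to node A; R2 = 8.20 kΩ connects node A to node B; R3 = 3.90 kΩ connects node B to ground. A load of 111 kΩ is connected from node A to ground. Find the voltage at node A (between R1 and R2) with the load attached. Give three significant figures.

Below node A the series string R2+R3 = 12.10 kΩ sits in parallel with the 111 kΩ load: 10.91 kΩ.
V_A = 32.8 × 10.91/(1.99 + 10.91) = 27.7 V.

V ≈ 27.7 V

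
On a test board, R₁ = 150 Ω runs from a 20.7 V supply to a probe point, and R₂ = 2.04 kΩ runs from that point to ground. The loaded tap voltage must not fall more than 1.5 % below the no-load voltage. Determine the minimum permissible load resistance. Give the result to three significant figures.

R_L(min) ≈ 9.18 kΩ

Output resistance R_th = R₁‖R₂ = (150 × 2040)/2190 = 139.7 Ω.
The fractional drop is R_th/(R_th + R_L); requiring this ≤ 0.0150 gives R_L ≥ R_th(1/0.0150 − 1) = 139.7 × 65.67 = 9.18 kΩ.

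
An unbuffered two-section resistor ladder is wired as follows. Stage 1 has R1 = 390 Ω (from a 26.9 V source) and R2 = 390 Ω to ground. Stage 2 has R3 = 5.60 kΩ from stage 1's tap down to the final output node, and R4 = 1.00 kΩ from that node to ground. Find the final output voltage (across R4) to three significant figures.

V_out ≈ 1.98 V

Stage 2 presents R3+R4 = 6600 Ω as a load on stage 1's tap.
Stage 1's lower leg becomes R2‖(R3+R4) = 368.2 Ω, so V_mid = 26.9 × 368.2/758.2 = 13.06 V.
Stage 2 is itself unloaded: V_out = V_mid × R4/(R3+R4) = 13.06 × 1000/6600 = 1.98 V.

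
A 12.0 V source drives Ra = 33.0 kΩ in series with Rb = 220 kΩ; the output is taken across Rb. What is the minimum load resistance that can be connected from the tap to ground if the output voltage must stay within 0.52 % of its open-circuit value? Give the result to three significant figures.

Output resistance R_th = Ra‖Rb = (33.0 × 220)/253.0 = 28.70 kΩ.
The fractional drop is R_th/(R_th + R_L); requiring this ≤ 0.00520 gives R_L ≥ R_th(1/0.00520 − 1) = 28.70 × 191.3 = 5.49 MΩ.

R_L(min) ≈ 5.49 MΩ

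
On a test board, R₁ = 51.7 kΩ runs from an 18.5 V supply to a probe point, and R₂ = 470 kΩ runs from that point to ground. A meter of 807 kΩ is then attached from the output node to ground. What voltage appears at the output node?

V_out ≈ 15.8 V

The load sits in parallel with R₂: R₂‖R_L = (470 × 807) / (470 + 807) = 297.0 kΩ.
V_out = 18.5 × 297.0 / (51.7 + 297.0) = 18.5 × 297.0/348.7 = 15.8 V.
(Unloaded it would have been 16.7 V.)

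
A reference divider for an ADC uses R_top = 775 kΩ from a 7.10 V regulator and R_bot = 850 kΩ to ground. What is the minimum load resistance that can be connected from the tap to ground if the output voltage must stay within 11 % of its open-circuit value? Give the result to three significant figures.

Output resistance R_th = R_top‖R_bot = (775 × 850)/1625 = 405.4 kΩ.
The fractional drop is R_th/(R_th + R_L); requiring this ≤ 0.110 gives R_L ≥ R_th(1/0.110 − 1) = 405.4 × 8.091 = 3.28 MΩ.

R_L(min) ≈ 3.28 MΩ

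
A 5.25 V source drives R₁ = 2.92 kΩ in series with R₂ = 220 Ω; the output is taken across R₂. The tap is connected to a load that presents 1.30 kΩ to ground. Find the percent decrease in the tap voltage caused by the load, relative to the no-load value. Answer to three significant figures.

13.6 %

Unloaded V = 5.25 × 220/3140 = 0.36783 V.
Loaded: R₂‖R_L = 188.2 Ω, giving V = 5.25 × 188.2/3108 = 0.31782 V.
Drop = (0.36783 − 0.31782) / 0.36783 = 13.6 %.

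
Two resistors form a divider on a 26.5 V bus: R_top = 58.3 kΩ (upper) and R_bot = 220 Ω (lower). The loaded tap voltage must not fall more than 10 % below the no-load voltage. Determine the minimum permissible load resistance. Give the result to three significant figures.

Output resistance R_th = R_top‖R_bot = (58300 × 220)/58520 = 219.2 Ω.
The fractional drop is R_th/(R_th + R_L); requiring this ≤ 0.100 gives R_L ≥ R_th(1/0.100 − 1) = 219.2 × 9.000 = 1.97 kΩ.

R_L(min) ≈ 1.97 kΩ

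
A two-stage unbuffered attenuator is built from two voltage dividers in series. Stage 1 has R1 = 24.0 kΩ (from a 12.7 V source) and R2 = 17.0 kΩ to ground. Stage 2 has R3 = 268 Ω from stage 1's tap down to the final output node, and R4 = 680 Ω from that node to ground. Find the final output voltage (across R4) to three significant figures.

Stage 2 presents R3+R4 = 948.0 Ω as a load on stage 1's tap.
Stage 1's lower leg becomes R2‖(R3+R4) = 897.9 Ω, so V_mid = 12.7 × 897.9/24900 = 0.4580 V.
Stage 2 is itself unloaded: V_out = V_mid × R4/(R3+R4) = 0.4580 × 680/948.0 = 0.329 V.

V_out ≈ 0.329 V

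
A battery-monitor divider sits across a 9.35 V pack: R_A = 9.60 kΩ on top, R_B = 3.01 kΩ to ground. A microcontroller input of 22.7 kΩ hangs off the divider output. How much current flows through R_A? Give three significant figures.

I ≈ 0.763 mA

R_B‖R_L = 2.658 kΩ, so the source sees R_A + R_B‖R_L = 12.26 kΩ.
I = 9.35 V / 12.26 kΩ = 0.763 mA.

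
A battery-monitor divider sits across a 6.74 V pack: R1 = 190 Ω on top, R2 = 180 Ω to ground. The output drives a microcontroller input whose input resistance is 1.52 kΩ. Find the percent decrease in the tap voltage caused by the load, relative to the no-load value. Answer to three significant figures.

5.73 %

The divider's output (Thévenin) resistance is R1‖R2 = 92.43 Ω.
Fractional drop under load = R_th/(R_th + R_L) = 92.43 / (92.43 + 1520) = 0.05732.
So the output falls by 5.73 %.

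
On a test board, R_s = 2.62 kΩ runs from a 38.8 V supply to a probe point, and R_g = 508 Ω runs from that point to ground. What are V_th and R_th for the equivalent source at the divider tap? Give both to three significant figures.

V_th is the open-circuit tap voltage: 38.8 × 508/(2620 + 508) = 6.30 V.
With the supply zeroed, R_s and R_g appear in parallel from the tap: R_th = R_s‖R_g = (2620 × 508)/3128 = 425 Ω.

V_th = 6.30 V, R_th = 425 Ω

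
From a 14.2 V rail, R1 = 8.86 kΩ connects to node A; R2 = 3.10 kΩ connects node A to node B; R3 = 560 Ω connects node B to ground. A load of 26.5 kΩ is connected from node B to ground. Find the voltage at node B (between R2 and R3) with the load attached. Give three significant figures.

V ≈ 0.623 V

At node B, R3 is in parallel with the load: R3‖R_L = 548.4 Ω.
Below node A the resistance is R2 + (R3‖R_L) = 3648 Ω, so V_A = 14.2 × 3648/12510 = 4.142 V.
Then V_B = V_A × (R3‖R_L)/(R2 + R3‖R_L) = 4.142 × 548.4/3648 = 0.623 V.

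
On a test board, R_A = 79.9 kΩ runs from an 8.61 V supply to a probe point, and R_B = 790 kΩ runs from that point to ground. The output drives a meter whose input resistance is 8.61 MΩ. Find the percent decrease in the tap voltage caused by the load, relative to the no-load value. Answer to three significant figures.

0.836 %

The divider's output (Thévenin) resistance is R_A‖R_B = 72.56 kΩ.
Fractional drop under load = R_th/(R_th + R_L) = 72.56 / (72.56 + 8610) = 0.008357.
So the output falls by 0.836 %.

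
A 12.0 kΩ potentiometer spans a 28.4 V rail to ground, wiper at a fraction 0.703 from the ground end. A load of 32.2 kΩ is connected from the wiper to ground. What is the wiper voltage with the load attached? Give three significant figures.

V ≈ 18.5 V

The wiper splits the pot into (1−α)R = 3.564 kΩ above and αR = 8.436 kΩ below.
Lower section ‖ load = 6.685 kΩ.
V_wiper = 28.4 × 6.685/(3.564 + 6.685) = 18.5 V.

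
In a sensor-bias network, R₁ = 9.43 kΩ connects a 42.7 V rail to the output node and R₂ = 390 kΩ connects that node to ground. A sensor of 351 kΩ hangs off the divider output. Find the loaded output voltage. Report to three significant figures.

The load sits in parallel with R₂: R₂‖R_L = (390 × 351) / (390 + 351) = 184.7 kΩ.
V_out = 42.7 × 184.7 / (9.43 + 184.7) = 42.7 × 184.7/194.2 = 40.6 V.
(Unloaded it would have been 41.7 V.)

V_out ≈ 40.6 V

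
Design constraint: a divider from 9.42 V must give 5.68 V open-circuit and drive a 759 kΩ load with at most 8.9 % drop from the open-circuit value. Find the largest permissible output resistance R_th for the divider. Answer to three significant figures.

R_th ≤ 74.2 kΩ

Loading drop = R_th/(R_th + R_L) ≤ 0.0890, so R_th ≤ R_L · ε/(1−ε) = 759 kΩ × 0.0890/0.9110 = 74.2 kΩ.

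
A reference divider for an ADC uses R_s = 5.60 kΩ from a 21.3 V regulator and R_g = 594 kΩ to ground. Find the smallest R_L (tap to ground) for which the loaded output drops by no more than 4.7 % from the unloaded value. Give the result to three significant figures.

R_L(min) ≈ 112 kΩ

Output resistance R_th = R_s‖R_g = (5.60 × 594)/599.6 = 5.548 kΩ.
The fractional drop is R_th/(R_th + R_L); requiring this ≤ 0.0470 gives R_L ≥ R_th(1/0.0470 − 1) = 5.548 × 20.28 = 112 kΩ.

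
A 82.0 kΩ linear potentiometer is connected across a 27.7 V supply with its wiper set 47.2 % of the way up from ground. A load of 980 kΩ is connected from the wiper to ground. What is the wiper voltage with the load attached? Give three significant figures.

The wiper splits the pot into (1−α)R = 43.30 kΩ above and αR = 38.70 kΩ below.
Lower section ‖ load = 37.23 kΩ.
V_wiper = 27.7 × 37.23/(43.30 + 37.23) = 12.8 V.

V ≈ 12.8 V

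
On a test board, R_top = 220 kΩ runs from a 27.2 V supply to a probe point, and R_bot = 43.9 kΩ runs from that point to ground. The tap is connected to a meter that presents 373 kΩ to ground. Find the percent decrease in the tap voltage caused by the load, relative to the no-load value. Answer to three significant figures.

Unloaded V = 27.2 × 43.9/263.9 = 4.5247 V.
Loaded: R_bot‖R_L = 39.28 kΩ, giving V = 27.2 × 39.28/259.3 = 4.1205 V.
Drop = (4.5247 − 4.1205) / 4.5247 = 8.93 %.

8.93 %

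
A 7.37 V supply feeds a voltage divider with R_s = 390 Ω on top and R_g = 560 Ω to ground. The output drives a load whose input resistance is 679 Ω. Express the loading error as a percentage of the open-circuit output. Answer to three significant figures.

25.3 %

Unloaded V = 7.37 × 560/950.0 = 4.344 V.
Loaded: R_g‖R_L = 306.9 Ω, giving V = 7.37 × 306.9/696.9 = 3.246 V.
Drop = (4.344 − 3.246) / 4.344 = 25.3 %.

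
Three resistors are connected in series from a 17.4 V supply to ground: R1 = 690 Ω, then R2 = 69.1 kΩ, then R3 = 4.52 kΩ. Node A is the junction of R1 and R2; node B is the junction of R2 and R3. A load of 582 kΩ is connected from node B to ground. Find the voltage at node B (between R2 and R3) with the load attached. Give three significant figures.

At node B, R3 is in parallel with the load: R3‖R_L = 4485 Ω.
Below node A the resistance is R2 + (R3‖R_L) = 73590 Ω, so V_A = 17.4 × 73590/74280 = 17.24 V.
Then V_B = V_A × (R3‖R_L)/(R2 + R3‖R_L) = 17.24 × 4485/73590 = 1.05 V.

V ≈ 1.05 V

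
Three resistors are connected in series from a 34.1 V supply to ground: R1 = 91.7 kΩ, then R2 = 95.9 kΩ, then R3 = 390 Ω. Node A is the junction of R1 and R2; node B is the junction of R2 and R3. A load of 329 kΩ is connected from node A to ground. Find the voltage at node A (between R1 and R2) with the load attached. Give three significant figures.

V ≈ 15.3 V

Below node A the series string R2+R3 = 96290 Ω sits in parallel with the 329000 Ω load: 74490 Ω.
V_A = 34.1 × 74490/(91700 + 74490) = 15.3 V.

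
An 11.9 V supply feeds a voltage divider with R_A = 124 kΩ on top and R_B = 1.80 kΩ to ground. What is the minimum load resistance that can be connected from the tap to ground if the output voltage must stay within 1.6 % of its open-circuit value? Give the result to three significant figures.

Output resistance R_th = R_A‖R_B = (124 × 1.80)/125.8 = 1.774 kΩ.
The fractional drop is R_th/(R_th + R_L); requiring this ≤ 0.0160 gives R_L ≥ R_th(1/0.0160 − 1) = 1.774 × 61.50 = 109 kΩ.

R_L(min) ≈ 109 kΩ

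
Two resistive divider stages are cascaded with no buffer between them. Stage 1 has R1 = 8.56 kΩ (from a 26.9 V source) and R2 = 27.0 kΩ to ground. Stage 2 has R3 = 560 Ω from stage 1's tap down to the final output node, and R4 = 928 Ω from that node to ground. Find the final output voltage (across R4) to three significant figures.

Stage 2 presents R3+R4 = 1488 Ω as a load on stage 1's tap.
Stage 1's lower leg becomes R2‖(R3+R4) = 1410 Ω, so V_mid = 26.9 × 1410/9970 = 3.805 V.
Stage 2 is itself unloaded: V_out = V_mid × R4/(R3+R4) = 3.805 × 928/1488 = 2.37 V.

V_out ≈ 2.37 V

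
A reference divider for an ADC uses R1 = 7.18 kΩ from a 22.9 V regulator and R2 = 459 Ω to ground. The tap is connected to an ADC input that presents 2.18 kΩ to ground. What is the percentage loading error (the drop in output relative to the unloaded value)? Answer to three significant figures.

16.5 %

The divider's output (Thévenin) resistance is R1‖R2 = 431.4 Ω.
Fractional drop under load = R_th/(R_th + R_L) = 431.4 / (431.4 + 2180) = 0.1652.
So the output falls by 16.5 %.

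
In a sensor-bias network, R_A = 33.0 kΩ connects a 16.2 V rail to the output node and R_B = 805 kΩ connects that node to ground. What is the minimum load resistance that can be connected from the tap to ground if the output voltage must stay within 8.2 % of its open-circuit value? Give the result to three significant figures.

Output resistance R_th = R_A‖R_B = (33.0 × 805)/838.0 = 31.70 kΩ.
The fractional drop is R_th/(R_th + R_L); requiring this ≤ 0.0820 gives R_L ≥ R_th(1/0.0820 − 1) = 31.70 × 11.20 = 355 kΩ.

R_L(min) ≈ 355 kΩ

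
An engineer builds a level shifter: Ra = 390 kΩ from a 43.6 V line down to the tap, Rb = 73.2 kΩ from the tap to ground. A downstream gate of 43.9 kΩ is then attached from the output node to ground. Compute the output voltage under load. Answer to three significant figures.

The load sits in parallel with Rb: Rb‖R_L = (73.2 × 43.9) / (73.2 + 43.9) = 27.44 kΩ.
V_out = 43.6 × 27.44 / (390 + 27.44) = 43.6 × 27.44/417.4 = 2.87 V.
(Unloaded it would have been 6.89 V.)

V_out ≈ 2.87 V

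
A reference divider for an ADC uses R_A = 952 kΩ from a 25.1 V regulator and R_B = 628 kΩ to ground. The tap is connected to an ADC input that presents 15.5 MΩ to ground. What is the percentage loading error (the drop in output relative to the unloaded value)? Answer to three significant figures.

The divider's output (Thévenin) resistance is R_A‖R_B = 378.4 kΩ.
Fractional drop under load = R_th/(R_th + R_L) = 378.4 / (378.4 + 15500) = 0.02383.
So the output falls by 2.38 %.

2.38 %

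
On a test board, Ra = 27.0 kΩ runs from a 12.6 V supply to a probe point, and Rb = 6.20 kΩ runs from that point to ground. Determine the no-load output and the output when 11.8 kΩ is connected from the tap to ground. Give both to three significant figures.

Open-circuit: V = 12.6 × 6.20/(27.0 + 6.20) = 2.35 V.
With the load, Rb becomes Rb‖R_L = 4.064 kΩ, so V = 12.6 × 4.064/31.06 = 1.65 V.

Unloaded: 2.35 V; loaded: 1.65 V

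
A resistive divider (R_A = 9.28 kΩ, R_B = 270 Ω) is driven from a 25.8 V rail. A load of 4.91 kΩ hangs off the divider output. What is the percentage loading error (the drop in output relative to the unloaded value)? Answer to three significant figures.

The divider's output (Thévenin) resistance is R_A‖R_B = 262.4 Ω.
Fractional drop under load = R_th/(R_th + R_L) = 262.4 / (262.4 + 4910) = 0.05072.
So the output falls by 5.07 %.

5.07 %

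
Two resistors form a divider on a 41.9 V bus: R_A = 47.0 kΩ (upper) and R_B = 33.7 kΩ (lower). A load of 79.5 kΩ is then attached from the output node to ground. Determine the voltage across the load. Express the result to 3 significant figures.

V_out ≈ 14.0 V

The load sits in parallel with R_B: R_B‖R_L = (33.7 × 79.5) / (33.7 + 79.5) = 23.67 kΩ.
V_out = 41.9 × 23.67 / (47.0 + 23.67) = 41.9 × 23.67/70.67 = 14.0 V.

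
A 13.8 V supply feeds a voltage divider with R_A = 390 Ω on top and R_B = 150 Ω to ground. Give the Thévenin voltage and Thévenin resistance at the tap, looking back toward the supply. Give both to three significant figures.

V_th = 3.83 V, R_th = 108 Ω

V_th is the open-circuit tap voltage: 13.8 × 150/(390 + 150) = 3.83 V.
With the supply zeroed, R_A and R_B appear in parallel from the tap: R_th = R_A‖R_B = (390 × 150)/540.0 = 108 Ω.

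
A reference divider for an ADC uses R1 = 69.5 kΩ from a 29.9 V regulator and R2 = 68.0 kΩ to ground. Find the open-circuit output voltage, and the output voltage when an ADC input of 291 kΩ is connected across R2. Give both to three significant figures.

Unloaded: 14.8 V; loaded: 13.2 V

Open-circuit: V = 29.9 × 68.0/(69.5 + 68.0) = 14.8 V.
With the load, R2 becomes R2‖R_L = 55.12 kΩ, so V = 29.9 × 55.12/124.6 = 13.2 V.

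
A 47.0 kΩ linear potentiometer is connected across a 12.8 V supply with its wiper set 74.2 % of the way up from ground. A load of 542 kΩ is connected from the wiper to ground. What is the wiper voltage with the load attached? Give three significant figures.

The wiper splits the pot into (1−α)R = 12.13 kΩ above and αR = 34.87 kΩ below.
Lower section ‖ load = 32.77 kΩ.
V_wiper = 12.8 × 32.77/(12.13 + 32.77) = 9.34 V.

V ≈ 9.34 V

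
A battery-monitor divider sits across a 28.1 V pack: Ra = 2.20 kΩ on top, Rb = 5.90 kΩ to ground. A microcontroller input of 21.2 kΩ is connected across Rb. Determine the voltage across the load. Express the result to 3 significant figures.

The load sits in parallel with Rb: Rb‖R_L = (5.90 × 21.2) / (5.90 + 21.2) = 4.615 kΩ.
V_out = 28.1 × 4.615 / (2.20 + 4.615) = 28.1 × 4.615/6.815 = 19.0 V.
(Unloaded it would have been 20.5 V.)

V_out ≈ 19.0 V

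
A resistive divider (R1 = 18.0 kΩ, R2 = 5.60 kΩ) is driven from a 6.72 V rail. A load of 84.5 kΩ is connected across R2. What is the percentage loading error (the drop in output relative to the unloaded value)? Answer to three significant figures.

4.81 %

The divider's output (Thévenin) resistance is R1‖R2 = 4.271 kΩ.
Fractional drop under load = R_th/(R_th + R_L) = 4.271 / (4.271 + 84.5) = 0.04811.
So the output falls by 4.81 %.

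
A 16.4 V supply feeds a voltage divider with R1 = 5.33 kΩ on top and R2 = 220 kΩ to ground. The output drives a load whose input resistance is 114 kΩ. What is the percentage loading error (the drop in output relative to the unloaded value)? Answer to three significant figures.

4.37 %

The divider's output (Thévenin) resistance is R1‖R2 = 5.204 kΩ.
Fractional drop under load = R_th/(R_th + R_L) = 5.204 / (5.204 + 114) = 0.04366.
So the output falls by 4.37 %.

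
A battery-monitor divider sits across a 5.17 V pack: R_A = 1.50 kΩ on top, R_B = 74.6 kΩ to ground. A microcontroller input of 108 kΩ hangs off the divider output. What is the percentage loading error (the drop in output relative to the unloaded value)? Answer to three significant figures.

The divider's output (Thévenin) resistance is R_A‖R_B = 1.470 kΩ.
Fractional drop under load = R_th/(R_th + R_L) = 1.470 / (1.470 + 108) = 0.01343.
So the output falls by 1.34 %.

1.34 %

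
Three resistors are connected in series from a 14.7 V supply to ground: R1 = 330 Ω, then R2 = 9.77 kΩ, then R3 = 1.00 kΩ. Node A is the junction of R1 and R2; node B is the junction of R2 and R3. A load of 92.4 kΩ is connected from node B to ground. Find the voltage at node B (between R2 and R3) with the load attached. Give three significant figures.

At node B, R3 is in parallel with the load: R3‖R_L = 989.3 Ω.
Below node A the resistance is R2 + (R3‖R_L) = 10760 Ω, so V_A = 14.7 × 10760/11090 = 14.26 V.
Then V_B = V_A × (R3‖R_L)/(R2 + R3‖R_L) = 14.26 × 989.3/10760 = 1.31 V.

V ≈ 1.31 V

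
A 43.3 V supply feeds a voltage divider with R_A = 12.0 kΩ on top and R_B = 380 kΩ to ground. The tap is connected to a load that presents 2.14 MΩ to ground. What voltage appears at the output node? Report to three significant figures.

The load sits in parallel with R_B: R_B‖R_L = (380 × 2140) / (380 + 2140) = 322.7 kΩ.
V_out = 43.3 × 322.7 / (12.0 + 322.7) = 43.3 × 322.7/334.7 = 41.7 V.

V_out ≈ 41.7 V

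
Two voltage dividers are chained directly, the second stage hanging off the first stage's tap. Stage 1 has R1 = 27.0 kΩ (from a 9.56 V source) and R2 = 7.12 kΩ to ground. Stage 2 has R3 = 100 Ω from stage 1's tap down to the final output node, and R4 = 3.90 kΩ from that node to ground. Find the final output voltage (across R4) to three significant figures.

Stage 2 presents R3+R4 = 4000 Ω as a load on stage 1's tap.
Stage 1's lower leg becomes R2‖(R3+R4) = 2561 Ω, so V_mid = 9.56 × 2561/29560 = 0.8283 V.
Stage 2 is itself unloaded: V_out = V_mid × R4/(R3+R4) = 0.8283 × 3900/4000 = 0.808 V.

V_out ≈ 0.808 V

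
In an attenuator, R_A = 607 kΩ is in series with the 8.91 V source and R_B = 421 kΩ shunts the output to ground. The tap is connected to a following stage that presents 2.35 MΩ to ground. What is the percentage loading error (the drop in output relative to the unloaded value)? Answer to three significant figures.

9.57 %

Unloaded V = 8.91 × 421/1028 = 3.6489 V.
Loaded: R_B‖R_L = 357.0 kΩ, giving V = 8.91 × 357.0/964.0 = 3.2999 V.
Drop = (3.6489 − 3.2999) / 3.6489 = 9.57 %.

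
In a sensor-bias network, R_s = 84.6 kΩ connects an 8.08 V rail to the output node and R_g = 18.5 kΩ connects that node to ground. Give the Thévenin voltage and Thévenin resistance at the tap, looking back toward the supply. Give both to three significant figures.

V_th = 1.45 V, R_th = 15.2 kΩ

V_th is the open-circuit tap voltage: 8.08 × 18.5/(84.6 + 18.5) = 1.45 V.
With the supply zeroed, R_s and R_g appear in parallel from the tap: R_th = R_s‖R_g = (84.6 × 18.5)/103.1 = 15.2 kΩ.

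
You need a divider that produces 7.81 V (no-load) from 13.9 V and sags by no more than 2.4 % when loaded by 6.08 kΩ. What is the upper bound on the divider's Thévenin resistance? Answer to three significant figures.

R_th ≤ 150 Ω

Loading drop = R_th/(R_th + R_L) ≤ 0.0240, so R_th ≤ R_L · ε/(1−ε) = 6.08 kΩ × 0.0240/0.9760 = 150 Ω.
(Any R1, R2 with R2/(R1+R2) = 0.562 and R1‖R2 ≤ 150 Ω will meet the spec.)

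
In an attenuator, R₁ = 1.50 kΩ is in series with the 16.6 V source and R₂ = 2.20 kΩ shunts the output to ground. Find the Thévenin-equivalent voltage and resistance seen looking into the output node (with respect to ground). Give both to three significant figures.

V_th = 9.87 V, R_th = 892 Ω

V_th is the open-circuit tap voltage: 16.6 × 2.20/(1.50 + 2.20) = 9.87 V.
With the supply zeroed, R₁ and R₂ appear in parallel from the tap: R_th = R₁‖R₂ = (1.50 × 2.20)/3.700 = 892 Ω.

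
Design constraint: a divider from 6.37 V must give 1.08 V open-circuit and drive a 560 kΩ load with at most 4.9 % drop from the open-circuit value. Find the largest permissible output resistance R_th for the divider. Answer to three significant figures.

R_th ≤ 28.9 kΩ

Loading drop = R_th/(R_th + R_L) ≤ 0.0490, so R_th ≤ R_L · ε/(1−ε) = 560 kΩ × 0.0490/0.9510 = 28.9 kΩ.
(Any R1, R2 with R2/(R1+R2) = 0.170 and R1‖R2 ≤ 28.9 kΩ will meet the spec.)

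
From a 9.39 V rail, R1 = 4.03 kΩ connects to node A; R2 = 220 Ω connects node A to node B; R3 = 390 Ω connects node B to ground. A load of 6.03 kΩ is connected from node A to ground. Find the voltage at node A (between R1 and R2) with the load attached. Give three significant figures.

V ≈ 1.13 V

Below node A the series string R2+R3 = 610.0 Ω sits in parallel with the 6030 Ω load: 554.0 Ω.
V_A = 9.39 × 554.0/(4030 + 554.0) = 1.13 V.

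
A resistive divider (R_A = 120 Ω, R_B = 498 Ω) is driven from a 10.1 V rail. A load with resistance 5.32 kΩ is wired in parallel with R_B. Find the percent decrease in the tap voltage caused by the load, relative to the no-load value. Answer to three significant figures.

1.79 %

The divider's output (Thévenin) resistance is R_A‖R_B = 96.70 Ω.
Fractional drop under load = R_th/(R_th + R_L) = 96.70 / (96.70 + 5320) = 0.01785.
So the output falls by 1.79 %.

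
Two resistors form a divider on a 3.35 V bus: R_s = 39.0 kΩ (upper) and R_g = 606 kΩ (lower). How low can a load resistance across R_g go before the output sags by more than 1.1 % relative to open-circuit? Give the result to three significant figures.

Output resistance R_th = R_s‖R_g = (39.0 × 606)/645.0 = 36.64 kΩ.
The fractional drop is R_th/(R_th + R_L); requiring this ≤ 0.0110 gives R_L ≥ R_th(1/0.0110 − 1) = 36.64 × 89.91 = 3.29 MΩ.

R_L(min) ≈ 3.29 MΩ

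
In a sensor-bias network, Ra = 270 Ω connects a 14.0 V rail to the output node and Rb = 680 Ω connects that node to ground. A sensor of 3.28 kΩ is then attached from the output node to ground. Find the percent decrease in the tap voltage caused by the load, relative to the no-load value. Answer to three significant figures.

The divider's output (Thévenin) resistance is Ra‖Rb = 193.3 Ω.
Fractional drop under load = R_th/(R_th + R_L) = 193.3 / (193.3 + 3280) = 0.05564.
So the output falls by 5.56 %.

5.56 %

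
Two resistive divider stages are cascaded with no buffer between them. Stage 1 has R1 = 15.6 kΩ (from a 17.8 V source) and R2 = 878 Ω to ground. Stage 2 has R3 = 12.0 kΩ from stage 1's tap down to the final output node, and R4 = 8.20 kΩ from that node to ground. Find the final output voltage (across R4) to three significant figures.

V_out ≈ 0.370 V

Stage 2 presents R3+R4 = 20200 Ω as a load on stage 1's tap.
Stage 1's lower leg becomes R2‖(R3+R4) = 841.4 Ω, so V_mid = 17.8 × 841.4/16440 = 0.9110 V.
Stage 2 is itself unloaded: V_out = V_mid × R4/(R3+R4) = 0.9110 × 8200/20200 = 0.370 V.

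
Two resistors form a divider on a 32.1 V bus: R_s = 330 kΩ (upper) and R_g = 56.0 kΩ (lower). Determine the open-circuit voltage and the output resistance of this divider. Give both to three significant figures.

V_th = 4.66 V, R_th = 47.9 kΩ

V_th is the open-circuit tap voltage: 32.1 × 56.0/(330 + 56.0) = 4.66 V.
With the supply zeroed, R_s and R_g appear in parallel from the tap: R_th = R_s‖R_g = (330 × 56.0)/386.0 = 47.9 kΩ.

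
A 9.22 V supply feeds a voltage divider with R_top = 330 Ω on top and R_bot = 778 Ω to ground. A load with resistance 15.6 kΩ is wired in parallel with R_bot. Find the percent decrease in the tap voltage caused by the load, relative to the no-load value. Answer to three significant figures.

The divider's output (Thévenin) resistance is R_top‖R_bot = 231.7 Ω.
Fractional drop under load = R_th/(R_th + R_L) = 231.7 / (231.7 + 15600) = 0.01464.
So the output falls by 1.46 %.

1.46 %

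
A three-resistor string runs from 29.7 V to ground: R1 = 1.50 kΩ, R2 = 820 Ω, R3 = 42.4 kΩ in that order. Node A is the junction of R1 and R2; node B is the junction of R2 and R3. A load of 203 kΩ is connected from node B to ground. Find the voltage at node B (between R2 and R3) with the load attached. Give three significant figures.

V ≈ 27.9 V

At node B, R3 is in parallel with the load: R3‖R_L = 35070 Ω.
Below node A the resistance is R2 + (R3‖R_L) = 35890 Ω, so V_A = 29.7 × 35890/37390 = 28.51 V.
Then V_B = V_A × (R3‖R_L)/(R2 + R3‖R_L) = 28.51 × 35070/35890 = 27.9 V.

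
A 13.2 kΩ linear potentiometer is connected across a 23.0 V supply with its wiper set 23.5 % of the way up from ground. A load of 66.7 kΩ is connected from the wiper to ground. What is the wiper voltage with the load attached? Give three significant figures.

The wiper splits the pot into (1−α)R = 10.10 kΩ above and αR = 3.102 kΩ below.
Lower section ‖ load = 2.964 kΩ.
V_wiper = 23.0 × 2.964/(10.10 + 2.964) = 5.22 V.

V ≈ 5.22 V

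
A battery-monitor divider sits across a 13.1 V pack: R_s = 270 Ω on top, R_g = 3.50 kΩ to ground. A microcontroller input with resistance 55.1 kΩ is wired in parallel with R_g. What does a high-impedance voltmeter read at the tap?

V_out ≈ 12.1 V

The load sits in parallel with R_g: R_g‖R_L = (3500 × 55100) / (3500 + 55100) = 3291 Ω.
V_out = 13.1 × 3291 / (270 + 3291) = 13.1 × 3291/3561 = 12.1 V.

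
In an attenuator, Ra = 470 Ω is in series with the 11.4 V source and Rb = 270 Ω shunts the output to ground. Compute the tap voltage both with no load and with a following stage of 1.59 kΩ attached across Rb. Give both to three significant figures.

Unloaded: 4.16 V; loaded: 3.75 V

Open-circuit: V = 11.4 × 270/(470 + 270) = 4.16 V.
With the load, Rb becomes Rb‖R_L = 230.8 Ω, so V = 11.4 × 230.8/700.8 = 3.75 V.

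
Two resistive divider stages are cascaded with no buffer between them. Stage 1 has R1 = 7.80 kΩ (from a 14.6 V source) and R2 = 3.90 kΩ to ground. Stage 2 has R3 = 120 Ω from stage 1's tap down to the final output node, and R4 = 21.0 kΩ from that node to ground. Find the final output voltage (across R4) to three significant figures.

V_out ≈ 4.31 V

Stage 2 presents R3+R4 = 21120 Ω as a load on stage 1's tap.
Stage 1's lower leg becomes R2‖(R3+R4) = 3292 Ω, so V_mid = 14.6 × 3292/11090 = 4.333 V.
Stage 2 is itself unloaded: V_out = V_mid × R4/(R3+R4) = 4.333 × 21000/21120 = 4.31 V.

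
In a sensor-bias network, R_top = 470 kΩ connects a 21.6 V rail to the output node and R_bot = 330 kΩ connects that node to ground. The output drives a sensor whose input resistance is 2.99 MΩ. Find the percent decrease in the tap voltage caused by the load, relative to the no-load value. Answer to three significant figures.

6.09 %

The divider's output (Thévenin) resistance is R_top‖R_bot = 193.9 kΩ.
Fractional drop under load = R_th/(R_th + R_L) = 193.9 / (193.9 + 2990) = 0.06089.
So the output falls by 6.09 %.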